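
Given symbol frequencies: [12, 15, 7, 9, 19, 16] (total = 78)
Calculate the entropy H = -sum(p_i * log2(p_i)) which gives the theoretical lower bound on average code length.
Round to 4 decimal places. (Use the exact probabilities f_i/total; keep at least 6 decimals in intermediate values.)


Per-symbol terms -p_i * log2(p_i) with p_i = f_i/78:
  p = 12/78 = 0.153846: log2(p) = -2.700440, -p*log2(p) = 0.415452
  p = 15/78 = 0.192308: log2(p) = -2.378512, -p*log2(p) = 0.457406
  p = 7/78 = 0.089744: log2(p) = -3.478047, -p*log2(p) = 0.312132
  p = 9/78 = 0.115385: log2(p) = -3.115477, -p*log2(p) = 0.359478
  p = 19/78 = 0.243590: log2(p) = -2.037475, -p*log2(p) = 0.496308
  p = 16/78 = 0.205128: log2(p) = -2.285402, -p*log2(p) = 0.468800
H = 0.415452 + 0.457406 + 0.312132 + 0.359478 + 0.496308 + 0.468800 = 2.509576

H = 2.5096 bits/symbol


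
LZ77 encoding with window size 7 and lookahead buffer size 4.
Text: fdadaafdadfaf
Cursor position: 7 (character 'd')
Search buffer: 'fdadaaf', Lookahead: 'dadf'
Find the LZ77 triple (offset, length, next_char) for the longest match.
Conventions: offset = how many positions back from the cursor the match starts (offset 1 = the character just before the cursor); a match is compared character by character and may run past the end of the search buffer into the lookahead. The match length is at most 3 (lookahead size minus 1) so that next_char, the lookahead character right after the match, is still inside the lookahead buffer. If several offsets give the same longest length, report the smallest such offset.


Try each offset into the search buffer:
  offset=1 (pos 6, char 'f'): match length 0
  offset=2 (pos 5, char 'a'): match length 0
  offset=3 (pos 4, char 'a'): match length 0
  offset=4 (pos 3, char 'd'): match length 2
  offset=5 (pos 2, char 'a'): match length 0
  offset=6 (pos 1, char 'd'): match length 3
  offset=7 (pos 0, char 'f'): match length 0
Longest match has length 3 at offset 6.
next_char = character at position 7 + 3 = 10 -> 'f'

Best match: offset=6, length=3 (matching 'dad' starting at position 1)
LZ77 triple: (6, 3, 'f')


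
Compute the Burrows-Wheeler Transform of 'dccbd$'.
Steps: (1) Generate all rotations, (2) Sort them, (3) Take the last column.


Rotations (sorted):
  0: $dccbd -> last char: d
  1: bd$dcc -> last char: c
  2: cbd$dc -> last char: c
  3: ccbd$d -> last char: d
  4: d$dccb -> last char: b
  5: dccbd$ -> last char: $


BWT = dccdb$


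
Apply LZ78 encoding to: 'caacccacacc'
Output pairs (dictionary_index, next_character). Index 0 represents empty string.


LZ78 encoding steps:
Dictionary: {0: ''}
Step 1: w='' (idx 0), next='c' -> output (0, 'c'), add 'c' as idx 1
Step 2: w='' (idx 0), next='a' -> output (0, 'a'), add 'a' as idx 2
Step 3: w='a' (idx 2), next='c' -> output (2, 'c'), add 'ac' as idx 3
Step 4: w='c' (idx 1), next='c' -> output (1, 'c'), add 'cc' as idx 4
Step 5: w='ac' (idx 3), next='a' -> output (3, 'a'), add 'aca' as idx 5
Step 6: w='cc' (idx 4), end of input -> output (4, '')


Encoded: [(0, 'c'), (0, 'a'), (2, 'c'), (1, 'c'), (3, 'a'), (4, '')]


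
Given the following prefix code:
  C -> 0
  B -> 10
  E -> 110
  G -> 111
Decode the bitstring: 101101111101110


Decoding step by step:
Bits 10 -> B
Bits 110 -> E
Bits 111 -> G
Bits 110 -> E
Bits 111 -> G
Bits 0 -> C


Decoded message: BEGEGC


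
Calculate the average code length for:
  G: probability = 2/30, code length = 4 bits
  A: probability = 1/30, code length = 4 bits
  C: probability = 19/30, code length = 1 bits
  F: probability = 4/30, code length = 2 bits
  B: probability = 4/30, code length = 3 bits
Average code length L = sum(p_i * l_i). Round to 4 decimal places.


Weighted contributions p_i * l_i:
  G: (2/30) * 4 = 8/30
  A: (1/30) * 4 = 4/30
  C: (19/30) * 1 = 19/30
  F: (4/30) * 2 = 8/30
  B: (4/30) * 3 = 12/30
Sum = (8 + 4 + 19 + 8 + 12)/30 = 51/30

L = 51/30 = 1.7000 bits/symbol


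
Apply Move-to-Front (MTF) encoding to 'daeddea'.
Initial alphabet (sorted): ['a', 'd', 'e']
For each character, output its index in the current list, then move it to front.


MTF encoding:
'd': index 1 in ['a', 'd', 'e'] -> ['d', 'a', 'e']
'a': index 1 in ['d', 'a', 'e'] -> ['a', 'd', 'e']
'e': index 2 in ['a', 'd', 'e'] -> ['e', 'a', 'd']
'd': index 2 in ['e', 'a', 'd'] -> ['d', 'e', 'a']
'd': index 0 in ['d', 'e', 'a'] -> ['d', 'e', 'a']
'e': index 1 in ['d', 'e', 'a'] -> ['e', 'd', 'a']
'a': index 2 in ['e', 'd', 'a'] -> ['a', 'e', 'd']


Output: [1, 1, 2, 2, 0, 1, 2]


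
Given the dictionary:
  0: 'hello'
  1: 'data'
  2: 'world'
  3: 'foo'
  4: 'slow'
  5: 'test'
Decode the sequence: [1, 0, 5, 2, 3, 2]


Look up each index in the dictionary:
  1 -> 'data'
  0 -> 'hello'
  5 -> 'test'
  2 -> 'world'
  3 -> 'foo'
  2 -> 'world'

Decoded: "data hello test world foo world"


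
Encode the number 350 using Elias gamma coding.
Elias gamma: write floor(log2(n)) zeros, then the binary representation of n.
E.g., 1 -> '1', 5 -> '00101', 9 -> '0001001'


num_bits = floor(log2(350)) + 1 = 9
leading_zeros = num_bits - 1 = 8
binary(350) = 101011110

Elias gamma(350) = '00000000' + '101011110' = 00000000101011110 (17 bits)


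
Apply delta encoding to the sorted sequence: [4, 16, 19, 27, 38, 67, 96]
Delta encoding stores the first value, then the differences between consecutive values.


First value: 4
Deltas:
  16 - 4 = 12
  19 - 16 = 3
  27 - 19 = 8
  38 - 27 = 11
  67 - 38 = 29
  96 - 67 = 29


Delta encoded: [4, 12, 3, 8, 11, 29, 29]


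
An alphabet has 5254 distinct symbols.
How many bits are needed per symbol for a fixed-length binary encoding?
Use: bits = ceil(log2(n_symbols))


log2(5254) = 12.3592
Bracket: 2^12 = 4096 < 5254 <= 2^13 = 8192
So ceil(log2(5254)) = 13

bits = ceil(log2(5254)) = ceil(12.3592) = 13 bits


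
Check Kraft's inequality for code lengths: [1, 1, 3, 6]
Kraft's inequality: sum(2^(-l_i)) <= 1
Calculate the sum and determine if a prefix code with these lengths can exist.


Sum = 2^(-1) + 2^(-1) + 2^(-3) + 2^(-6)
    = 0.5 + 0.5 + 0.125 + 0.015625
    = 73/64 = 1.140625
Since 1.140625 > 1, Kraft's inequality is NOT satisfied.
A prefix code with these lengths CANNOT exist.

Kraft sum = 1.140625. Not satisfied.


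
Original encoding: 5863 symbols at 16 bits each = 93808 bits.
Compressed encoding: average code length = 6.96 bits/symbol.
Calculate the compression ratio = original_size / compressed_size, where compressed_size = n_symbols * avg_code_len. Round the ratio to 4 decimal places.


original_size = n_symbols * orig_bits = 5863 * 16 = 93808 bits
compressed_size = n_symbols * avg_code_len = 5863 * 6.96 = 40806.48 bits
ratio = original_size / compressed_size = 93808 / 40806.48 = 2.2989

Compression ratio = 2.2989


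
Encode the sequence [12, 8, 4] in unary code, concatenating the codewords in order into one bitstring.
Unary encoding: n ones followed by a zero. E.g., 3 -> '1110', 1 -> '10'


Encode each number as n ones followed by a terminating 0:
  12 -> 1111111111110 (13 bits)
  8 -> 111111110 (9 bits)
  4 -> 11110 (5 bits)
Total length = 13 + 9 + 5 = 27 bits.

Unary([12, 8, 4]) = 111111111111011111111011110 (27 bits)


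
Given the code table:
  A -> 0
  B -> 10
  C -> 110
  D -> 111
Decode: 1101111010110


Decoding:
110 -> C
111 -> D
10 -> B
10 -> B
110 -> C


Result: CDBBC


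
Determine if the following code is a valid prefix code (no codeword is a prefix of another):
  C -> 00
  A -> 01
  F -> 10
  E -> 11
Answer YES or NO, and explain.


Checking each pair (does one codeword prefix another?):
  C='00' vs A='01': no prefix
  C='00' vs F='10': no prefix
  C='00' vs E='11': no prefix
  A='01' vs C='00': no prefix
  A='01' vs F='10': no prefix
  A='01' vs E='11': no prefix
  F='10' vs C='00': no prefix
  F='10' vs A='01': no prefix
  F='10' vs E='11': no prefix
  E='11' vs C='00': no prefix
  E='11' vs A='01': no prefix
  E='11' vs F='10': no prefix
No violation found over all pairs.

YES -- this is a valid prefix code. No codeword is a prefix of any other codeword.


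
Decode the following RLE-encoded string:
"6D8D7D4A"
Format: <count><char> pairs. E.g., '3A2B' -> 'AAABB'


Expanding each <count><char> pair:
  6D -> 'DDDDDD'
  8D -> 'DDDDDDDD'
  7D -> 'DDDDDDD'
  4A -> 'AAAA'

Decoded = DDDDDDDDDDDDDDDDDDDDDAAAA


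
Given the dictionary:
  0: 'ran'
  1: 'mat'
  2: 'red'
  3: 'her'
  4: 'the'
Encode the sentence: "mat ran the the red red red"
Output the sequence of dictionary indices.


Look up each word in the dictionary:
  'mat' -> 1
  'ran' -> 0
  'the' -> 4
  'the' -> 4
  'red' -> 2
  'red' -> 2
  'red' -> 2

Encoded: [1, 0, 4, 4, 2, 2, 2]


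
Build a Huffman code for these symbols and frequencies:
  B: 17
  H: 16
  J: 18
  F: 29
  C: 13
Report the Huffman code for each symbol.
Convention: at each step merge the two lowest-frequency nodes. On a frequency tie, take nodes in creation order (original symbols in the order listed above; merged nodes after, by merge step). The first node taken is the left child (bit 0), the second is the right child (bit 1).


Huffman tree construction:
Step 1: Merge C(13) + H(16) = 29
Step 2: Merge B(17) + J(18) = 35
Step 3: Merge F(29) + (C+H)(29) = 58
Step 4: Merge (B+J)(35) + (F+(C+H))(58) = 93
Read each symbol's code off the tree from the root (left child = 0, right child = 1).

Codes:
  B: 00 (length 2)
  H: 111 (length 3)
  J: 01 (length 2)
  F: 10 (length 2)
  C: 110 (length 3)
Average code length: 215/93 = 2.3118 bits/symbol


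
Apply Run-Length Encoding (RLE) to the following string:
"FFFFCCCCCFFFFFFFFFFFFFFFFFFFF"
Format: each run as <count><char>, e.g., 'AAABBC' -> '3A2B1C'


Scanning runs left to right:
  i=0: run of 'F' x 4 -> '4F'
  i=4: run of 'C' x 5 -> '5C'
  i=9: run of 'F' x 20 -> '20F'

RLE = 4F5C20F


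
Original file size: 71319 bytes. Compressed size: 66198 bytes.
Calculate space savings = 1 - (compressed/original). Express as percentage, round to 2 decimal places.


ratio = compressed/original = 66198/71319 = 0.928196
savings = 1 - ratio = 1 - 0.928196 = 0.071804
as a percentage: 0.071804 * 100 = 7.18%

Space savings = 1 - 66198/71319 = 7.18%


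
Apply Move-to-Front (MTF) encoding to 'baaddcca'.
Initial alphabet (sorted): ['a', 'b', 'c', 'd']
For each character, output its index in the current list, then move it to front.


MTF encoding:
'b': index 1 in ['a', 'b', 'c', 'd'] -> ['b', 'a', 'c', 'd']
'a': index 1 in ['b', 'a', 'c', 'd'] -> ['a', 'b', 'c', 'd']
'a': index 0 in ['a', 'b', 'c', 'd'] -> ['a', 'b', 'c', 'd']
'd': index 3 in ['a', 'b', 'c', 'd'] -> ['d', 'a', 'b', 'c']
'd': index 0 in ['d', 'a', 'b', 'c'] -> ['d', 'a', 'b', 'c']
'c': index 3 in ['d', 'a', 'b', 'c'] -> ['c', 'd', 'a', 'b']
'c': index 0 in ['c', 'd', 'a', 'b'] -> ['c', 'd', 'a', 'b']
'a': index 2 in ['c', 'd', 'a', 'b'] -> ['a', 'c', 'd', 'b']


Output: [1, 1, 0, 3, 0, 3, 0, 2]


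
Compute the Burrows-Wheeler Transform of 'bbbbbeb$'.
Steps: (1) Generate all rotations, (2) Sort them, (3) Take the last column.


Rotations (sorted):
  0: $bbbbbeb -> last char: b
  1: b$bbbbbe -> last char: e
  2: bbbbbeb$ -> last char: $
  3: bbbbeb$b -> last char: b
  4: bbbeb$bb -> last char: b
  5: bbeb$bbb -> last char: b
  6: beb$bbbb -> last char: b
  7: eb$bbbbb -> last char: b


BWT = be$bbbbb


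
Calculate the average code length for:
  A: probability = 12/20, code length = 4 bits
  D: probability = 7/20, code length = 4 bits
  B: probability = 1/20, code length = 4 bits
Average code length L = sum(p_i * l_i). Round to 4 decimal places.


Weighted contributions p_i * l_i:
  A: (12/20) * 4 = 48/20
  D: (7/20) * 4 = 28/20
  B: (1/20) * 4 = 4/20
Sum = (48 + 28 + 4)/20 = 80/20

L = 80/20 = 4.0000 bits/symbol


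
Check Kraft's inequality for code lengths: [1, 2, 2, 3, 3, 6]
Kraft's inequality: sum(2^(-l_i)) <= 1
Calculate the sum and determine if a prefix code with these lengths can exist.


Sum = 2^(-1) + 2^(-2) + 2^(-2) + 2^(-3) + 2^(-3) + 2^(-6)
    = 0.5 + 0.25 + 0.25 + 0.125 + 0.125 + 0.015625
    = 81/64 = 1.265625
Since 1.265625 > 1, Kraft's inequality is NOT satisfied.
A prefix code with these lengths CANNOT exist.

Kraft sum = 1.265625. Not satisfied.


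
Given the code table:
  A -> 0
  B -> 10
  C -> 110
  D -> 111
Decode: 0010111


Decoding:
0 -> A
0 -> A
10 -> B
111 -> D


Result: AABD


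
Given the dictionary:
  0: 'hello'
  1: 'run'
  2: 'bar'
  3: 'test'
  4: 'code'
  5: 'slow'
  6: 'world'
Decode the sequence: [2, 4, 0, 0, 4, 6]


Look up each index in the dictionary:
  2 -> 'bar'
  4 -> 'code'
  0 -> 'hello'
  0 -> 'hello'
  4 -> 'code'
  6 -> 'world'

Decoded: "bar code hello hello code world"


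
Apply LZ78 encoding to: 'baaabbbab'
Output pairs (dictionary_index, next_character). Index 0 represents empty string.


LZ78 encoding steps:
Dictionary: {0: ''}
Step 1: w='' (idx 0), next='b' -> output (0, 'b'), add 'b' as idx 1
Step 2: w='' (idx 0), next='a' -> output (0, 'a'), add 'a' as idx 2
Step 3: w='a' (idx 2), next='a' -> output (2, 'a'), add 'aa' as idx 3
Step 4: w='b' (idx 1), next='b' -> output (1, 'b'), add 'bb' as idx 4
Step 5: w='b' (idx 1), next='a' -> output (1, 'a'), add 'ba' as idx 5
Step 6: w='b' (idx 1), end of input -> output (1, '')


Encoded: [(0, 'b'), (0, 'a'), (2, 'a'), (1, 'b'), (1, 'a'), (1, '')]


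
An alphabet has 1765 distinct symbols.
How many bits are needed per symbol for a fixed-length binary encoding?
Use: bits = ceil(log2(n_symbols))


log2(1765) = 10.7855
Bracket: 2^10 = 1024 < 1765 <= 2^11 = 2048
So ceil(log2(1765)) = 11

bits = ceil(log2(1765)) = ceil(10.7855) = 11 bits


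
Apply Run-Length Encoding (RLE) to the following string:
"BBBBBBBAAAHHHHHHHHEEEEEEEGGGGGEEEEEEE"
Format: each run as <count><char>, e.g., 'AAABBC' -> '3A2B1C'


Scanning runs left to right:
  i=0: run of 'B' x 7 -> '7B'
  i=7: run of 'A' x 3 -> '3A'
  i=10: run of 'H' x 8 -> '8H'
  i=18: run of 'E' x 7 -> '7E'
  i=25: run of 'G' x 5 -> '5G'
  i=30: run of 'E' x 7 -> '7E'

RLE = 7B3A8H7E5G7E


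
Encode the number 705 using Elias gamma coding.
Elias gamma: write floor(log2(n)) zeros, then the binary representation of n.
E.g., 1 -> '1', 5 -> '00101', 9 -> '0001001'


num_bits = floor(log2(705)) + 1 = 10
leading_zeros = num_bits - 1 = 9
binary(705) = 1011000001

Elias gamma(705) = '000000000' + '1011000001' = 0000000001011000001 (19 bits)


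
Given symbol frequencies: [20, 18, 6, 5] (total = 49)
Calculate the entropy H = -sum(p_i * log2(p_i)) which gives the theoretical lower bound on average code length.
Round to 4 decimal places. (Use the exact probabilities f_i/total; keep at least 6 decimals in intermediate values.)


Per-symbol terms -p_i * log2(p_i) with p_i = f_i/49:
  p = 20/49 = 0.408163: log2(p) = -1.292782, -p*log2(p) = 0.527666
  p = 18/49 = 0.367347: log2(p) = -1.444785, -p*log2(p) = 0.530737
  p = 6/49 = 0.122449: log2(p) = -3.029747, -p*log2(p) = 0.370989
  p = 5/49 = 0.102041: log2(p) = -3.292782, -p*log2(p) = 0.335998
H = 0.527666 + 0.530737 + 0.370989 + 0.335998 = 1.765390

H = 1.7654 bits/symbol


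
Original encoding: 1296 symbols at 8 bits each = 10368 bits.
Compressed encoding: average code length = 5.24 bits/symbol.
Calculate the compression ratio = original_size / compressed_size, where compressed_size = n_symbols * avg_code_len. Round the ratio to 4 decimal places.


original_size = n_symbols * orig_bits = 1296 * 8 = 10368 bits
compressed_size = n_symbols * avg_code_len = 1296 * 5.24 = 6791.04 bits
ratio = original_size / compressed_size = 10368 / 6791.04 = 1.5267

Compression ratio = 1.5267


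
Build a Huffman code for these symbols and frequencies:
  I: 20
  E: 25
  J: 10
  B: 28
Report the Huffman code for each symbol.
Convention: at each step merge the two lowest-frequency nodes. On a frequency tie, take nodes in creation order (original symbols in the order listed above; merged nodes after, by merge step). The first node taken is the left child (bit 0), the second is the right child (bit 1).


Huffman tree construction:
Step 1: Merge J(10) + I(20) = 30
Step 2: Merge E(25) + B(28) = 53
Step 3: Merge (J+I)(30) + (E+B)(53) = 83
Read each symbol's code off the tree from the root (left child = 0, right child = 1).

Codes:
  I: 01 (length 2)
  E: 10 (length 2)
  J: 00 (length 2)
  B: 11 (length 2)
Average code length: 166/83 = 2.0000 bits/symbol


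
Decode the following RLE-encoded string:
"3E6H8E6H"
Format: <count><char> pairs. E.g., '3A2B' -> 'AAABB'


Expanding each <count><char> pair:
  3E -> 'EEE'
  6H -> 'HHHHHH'
  8E -> 'EEEEEEEE'
  6H -> 'HHHHHH'

Decoded = EEEHHHHHHEEEEEEEEHHHHHH


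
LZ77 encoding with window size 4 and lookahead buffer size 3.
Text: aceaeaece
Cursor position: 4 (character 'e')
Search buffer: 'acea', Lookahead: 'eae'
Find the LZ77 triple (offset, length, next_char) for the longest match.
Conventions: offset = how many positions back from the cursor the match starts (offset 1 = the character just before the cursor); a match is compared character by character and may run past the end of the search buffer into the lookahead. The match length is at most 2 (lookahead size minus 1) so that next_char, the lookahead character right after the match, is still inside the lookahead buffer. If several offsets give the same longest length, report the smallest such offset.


Try each offset into the search buffer:
  offset=1 (pos 3, char 'a'): match length 0
  offset=2 (pos 2, char 'e'): match length 2
  offset=3 (pos 1, char 'c'): match length 0
  offset=4 (pos 0, char 'a'): match length 0
Longest match has length 2 at offset 2.
next_char = character at position 4 + 2 = 6 -> 'e'

Best match: offset=2, length=2 (matching 'ea' starting at position 2)
LZ77 triple: (2, 2, 'e')


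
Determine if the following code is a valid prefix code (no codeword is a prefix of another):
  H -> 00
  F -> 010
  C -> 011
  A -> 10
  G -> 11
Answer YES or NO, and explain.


Checking each pair (does one codeword prefix another?):
  H='00' vs F='010': no prefix
  H='00' vs C='011': no prefix
  H='00' vs A='10': no prefix
  H='00' vs G='11': no prefix
  F='010' vs H='00': no prefix
  F='010' vs C='011': no prefix
  F='010' vs A='10': no prefix
  F='010' vs G='11': no prefix
  C='011' vs H='00': no prefix
  C='011' vs F='010': no prefix
  C='011' vs A='10': no prefix
  C='011' vs G='11': no prefix
  A='10' vs H='00': no prefix
  A='10' vs F='010': no prefix
  A='10' vs C='011': no prefix
  A='10' vs G='11': no prefix
  G='11' vs H='00': no prefix
  G='11' vs F='010': no prefix
  G='11' vs C='011': no prefix
  G='11' vs A='10': no prefix
No violation found over all pairs.

YES -- this is a valid prefix code. No codeword is a prefix of any other codeword.


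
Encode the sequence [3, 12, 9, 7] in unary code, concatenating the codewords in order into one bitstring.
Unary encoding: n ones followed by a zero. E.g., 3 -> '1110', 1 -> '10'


Encode each number as n ones followed by a terminating 0:
  3 -> 1110 (4 bits)
  12 -> 1111111111110 (13 bits)
  9 -> 1111111110 (10 bits)
  7 -> 11111110 (8 bits)
Total length = 4 + 13 + 10 + 8 = 35 bits.

Unary([3, 12, 9, 7]) = 11101111111111110111111111011111110 (35 bits)


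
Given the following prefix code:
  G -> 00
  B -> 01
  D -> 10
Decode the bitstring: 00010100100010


Decoding step by step:
Bits 00 -> G
Bits 01 -> B
Bits 01 -> B
Bits 00 -> G
Bits 10 -> D
Bits 00 -> G
Bits 10 -> D


Decoded message: GBBGDGD


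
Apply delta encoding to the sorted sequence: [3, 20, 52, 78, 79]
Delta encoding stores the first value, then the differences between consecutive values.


First value: 3
Deltas:
  20 - 3 = 17
  52 - 20 = 32
  78 - 52 = 26
  79 - 78 = 1


Delta encoded: [3, 17, 32, 26, 1]


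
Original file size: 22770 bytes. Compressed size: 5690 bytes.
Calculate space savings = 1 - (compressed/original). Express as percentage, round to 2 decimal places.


ratio = compressed/original = 5690/22770 = 0.24989
savings = 1 - ratio = 1 - 0.24989 = 0.75011
as a percentage: 0.75011 * 100 = 75.01%

Space savings = 1 - 5690/22770 = 75.01%


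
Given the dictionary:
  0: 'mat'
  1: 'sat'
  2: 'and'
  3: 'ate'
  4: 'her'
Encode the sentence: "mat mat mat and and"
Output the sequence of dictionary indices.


Look up each word in the dictionary:
  'mat' -> 0
  'mat' -> 0
  'mat' -> 0
  'and' -> 2
  'and' -> 2

Encoded: [0, 0, 0, 2, 2]


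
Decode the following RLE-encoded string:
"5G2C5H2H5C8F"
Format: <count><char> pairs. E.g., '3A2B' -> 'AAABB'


Expanding each <count><char> pair:
  5G -> 'GGGGG'
  2C -> 'CC'
  5H -> 'HHHHH'
  2H -> 'HH'
  5C -> 'CCCCC'
  8F -> 'FFFFFFFF'

Decoded = GGGGGCCHHHHHHHCCCCCFFFFFFFF


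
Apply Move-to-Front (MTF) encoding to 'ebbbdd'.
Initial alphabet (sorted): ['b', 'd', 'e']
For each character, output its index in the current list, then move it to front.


MTF encoding:
'e': index 2 in ['b', 'd', 'e'] -> ['e', 'b', 'd']
'b': index 1 in ['e', 'b', 'd'] -> ['b', 'e', 'd']
'b': index 0 in ['b', 'e', 'd'] -> ['b', 'e', 'd']
'b': index 0 in ['b', 'e', 'd'] -> ['b', 'e', 'd']
'd': index 2 in ['b', 'e', 'd'] -> ['d', 'b', 'e']
'd': index 0 in ['d', 'b', 'e'] -> ['d', 'b', 'e']


Output: [2, 1, 0, 0, 2, 0]


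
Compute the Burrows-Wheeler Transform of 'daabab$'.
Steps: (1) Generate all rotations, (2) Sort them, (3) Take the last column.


Rotations (sorted):
  0: $daabab -> last char: b
  1: aabab$d -> last char: d
  2: ab$daab -> last char: b
  3: abab$da -> last char: a
  4: b$daaba -> last char: a
  5: bab$daa -> last char: a
  6: daabab$ -> last char: $


BWT = bdbaaa$


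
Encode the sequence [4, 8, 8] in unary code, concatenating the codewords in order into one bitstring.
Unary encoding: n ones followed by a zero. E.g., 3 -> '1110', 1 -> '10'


Encode each number as n ones followed by a terminating 0:
  4 -> 11110 (5 bits)
  8 -> 111111110 (9 bits)
  8 -> 111111110 (9 bits)
Total length = 5 + 9 + 9 = 23 bits.

Unary([4, 8, 8]) = 11110111111110111111110 (23 bits)


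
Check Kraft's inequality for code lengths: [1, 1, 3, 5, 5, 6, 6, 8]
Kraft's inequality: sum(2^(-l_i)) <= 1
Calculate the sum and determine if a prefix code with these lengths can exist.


Sum = 2^(-1) + 2^(-1) + 2^(-3) + 2^(-5) + 2^(-5) + 2^(-6) + 2^(-6) + 2^(-8)
    = 0.5 + 0.5 + 0.125 + 0.03125 + 0.03125 + 0.015625 + 0.015625 + 0.00390625
    = 313/256 = 1.22265625
Since 1.22265625 > 1, Kraft's inequality is NOT satisfied.
A prefix code with these lengths CANNOT exist.

Kraft sum = 1.22265625. Not satisfied.


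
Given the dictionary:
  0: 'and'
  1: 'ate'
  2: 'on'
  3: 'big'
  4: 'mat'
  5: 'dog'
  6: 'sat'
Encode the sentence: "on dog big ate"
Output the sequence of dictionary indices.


Look up each word in the dictionary:
  'on' -> 2
  'dog' -> 5
  'big' -> 3
  'ate' -> 1

Encoded: [2, 5, 3, 1]


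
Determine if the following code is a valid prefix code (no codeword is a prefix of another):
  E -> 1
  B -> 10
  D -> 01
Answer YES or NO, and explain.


Checking each pair (does one codeword prefix another?):
  E='1' vs B='10': prefix -- VIOLATION

NO -- this is NOT a valid prefix code. E (1) is a prefix of B (10).


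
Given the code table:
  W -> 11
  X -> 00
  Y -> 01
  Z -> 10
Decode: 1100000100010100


Decoding:
11 -> W
00 -> X
00 -> X
01 -> Y
00 -> X
01 -> Y
01 -> Y
00 -> X


Result: WXXYXYYX


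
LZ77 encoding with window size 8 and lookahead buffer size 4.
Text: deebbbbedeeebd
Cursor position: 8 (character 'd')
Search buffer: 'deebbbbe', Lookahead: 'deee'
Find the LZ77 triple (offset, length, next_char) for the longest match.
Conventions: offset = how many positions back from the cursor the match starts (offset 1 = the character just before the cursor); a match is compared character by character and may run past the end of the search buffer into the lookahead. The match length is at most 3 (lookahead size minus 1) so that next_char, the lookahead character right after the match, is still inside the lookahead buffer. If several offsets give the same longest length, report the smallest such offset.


Try each offset into the search buffer:
  offset=1 (pos 7, char 'e'): match length 0
  offset=2 (pos 6, char 'b'): match length 0
  offset=3 (pos 5, char 'b'): match length 0
  offset=4 (pos 4, char 'b'): match length 0
  offset=5 (pos 3, char 'b'): match length 0
  offset=6 (pos 2, char 'e'): match length 0
  offset=7 (pos 1, char 'e'): match length 0
  offset=8 (pos 0, char 'd'): match length 3
Longest match has length 3 at offset 8.
next_char = character at position 8 + 3 = 11 -> 'e'

Best match: offset=8, length=3 (matching 'dee' starting at position 0)
LZ77 triple: (8, 3, 'e')


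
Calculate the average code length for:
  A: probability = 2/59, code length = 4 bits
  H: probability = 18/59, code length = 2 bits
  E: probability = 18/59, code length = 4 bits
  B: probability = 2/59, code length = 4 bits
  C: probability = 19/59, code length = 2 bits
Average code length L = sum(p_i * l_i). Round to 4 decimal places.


Weighted contributions p_i * l_i:
  A: (2/59) * 4 = 8/59
  H: (18/59) * 2 = 36/59
  E: (18/59) * 4 = 72/59
  B: (2/59) * 4 = 8/59
  C: (19/59) * 2 = 38/59
Sum = (8 + 36 + 72 + 8 + 38)/59 = 162/59

L = 162/59 = 2.7458 bits/symbol


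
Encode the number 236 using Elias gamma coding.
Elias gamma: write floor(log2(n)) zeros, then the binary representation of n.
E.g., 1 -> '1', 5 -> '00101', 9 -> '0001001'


num_bits = floor(log2(236)) + 1 = 8
leading_zeros = num_bits - 1 = 7
binary(236) = 11101100

Elias gamma(236) = '0000000' + '11101100' = 000000011101100 (15 bits)


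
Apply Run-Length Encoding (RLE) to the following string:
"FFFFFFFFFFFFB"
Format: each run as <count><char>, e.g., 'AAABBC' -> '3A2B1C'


Scanning runs left to right:
  i=0: run of 'F' x 12 -> '12F'
  i=12: run of 'B' x 1 -> '1B'

RLE = 12F1B


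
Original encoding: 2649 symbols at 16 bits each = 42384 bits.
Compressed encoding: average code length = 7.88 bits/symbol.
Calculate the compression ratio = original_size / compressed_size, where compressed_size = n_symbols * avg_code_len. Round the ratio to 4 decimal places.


original_size = n_symbols * orig_bits = 2649 * 16 = 42384 bits
compressed_size = n_symbols * avg_code_len = 2649 * 7.88 = 20874.12 bits
ratio = original_size / compressed_size = 42384 / 20874.12 = 2.0305

Compression ratio = 2.0305


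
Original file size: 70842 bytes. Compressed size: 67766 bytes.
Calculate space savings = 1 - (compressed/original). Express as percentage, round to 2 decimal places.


ratio = compressed/original = 67766/70842 = 0.956579
savings = 1 - ratio = 1 - 0.956579 = 0.043421
as a percentage: 0.043421 * 100 = 4.34%

Space savings = 1 - 67766/70842 = 4.34%


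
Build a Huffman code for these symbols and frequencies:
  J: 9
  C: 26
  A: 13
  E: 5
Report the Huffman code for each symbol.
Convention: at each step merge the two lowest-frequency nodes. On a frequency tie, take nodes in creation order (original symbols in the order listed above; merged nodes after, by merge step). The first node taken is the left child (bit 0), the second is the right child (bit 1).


Huffman tree construction:
Step 1: Merge E(5) + J(9) = 14
Step 2: Merge A(13) + (E+J)(14) = 27
Step 3: Merge C(26) + (A+(E+J))(27) = 53
Read each symbol's code off the tree from the root (left child = 0, right child = 1).

Codes:
  J: 111 (length 3)
  C: 0 (length 1)
  A: 10 (length 2)
  E: 110 (length 3)
Average code length: 94/53 = 1.7736 bits/symbol


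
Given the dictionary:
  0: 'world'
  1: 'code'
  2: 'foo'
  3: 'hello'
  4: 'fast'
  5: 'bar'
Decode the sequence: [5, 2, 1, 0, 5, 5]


Look up each index in the dictionary:
  5 -> 'bar'
  2 -> 'foo'
  1 -> 'code'
  0 -> 'world'
  5 -> 'bar'
  5 -> 'bar'

Decoded: "bar foo code world bar bar"


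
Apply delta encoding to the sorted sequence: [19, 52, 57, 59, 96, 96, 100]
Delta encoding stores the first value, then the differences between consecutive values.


First value: 19
Deltas:
  52 - 19 = 33
  57 - 52 = 5
  59 - 57 = 2
  96 - 59 = 37
  96 - 96 = 0
  100 - 96 = 4


Delta encoded: [19, 33, 5, 2, 37, 0, 4]


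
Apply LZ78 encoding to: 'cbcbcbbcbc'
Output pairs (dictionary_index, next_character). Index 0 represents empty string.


LZ78 encoding steps:
Dictionary: {0: ''}
Step 1: w='' (idx 0), next='c' -> output (0, 'c'), add 'c' as idx 1
Step 2: w='' (idx 0), next='b' -> output (0, 'b'), add 'b' as idx 2
Step 3: w='c' (idx 1), next='b' -> output (1, 'b'), add 'cb' as idx 3
Step 4: w='cb' (idx 3), next='b' -> output (3, 'b'), add 'cbb' as idx 4
Step 5: w='cb' (idx 3), next='c' -> output (3, 'c'), add 'cbc' as idx 5


Encoded: [(0, 'c'), (0, 'b'), (1, 'b'), (3, 'b'), (3, 'c')]


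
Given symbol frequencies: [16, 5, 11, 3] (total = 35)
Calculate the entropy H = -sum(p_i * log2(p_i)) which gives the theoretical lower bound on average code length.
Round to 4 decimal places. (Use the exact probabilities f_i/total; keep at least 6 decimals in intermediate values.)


Per-symbol terms -p_i * log2(p_i) with p_i = f_i/35:
  p = 16/35 = 0.457143: log2(p) = -1.129283, -p*log2(p) = 0.516244
  p = 5/35 = 0.142857: log2(p) = -2.807355, -p*log2(p) = 0.401051
  p = 11/35 = 0.314286: log2(p) = -1.669851, -p*log2(p) = 0.524810
  p = 3/35 = 0.085714: log2(p) = -3.544321, -p*log2(p) = 0.303799
H = 0.516244 + 0.401051 + 0.524810 + 0.303799 = 1.745904

H = 1.7459 bits/symbol


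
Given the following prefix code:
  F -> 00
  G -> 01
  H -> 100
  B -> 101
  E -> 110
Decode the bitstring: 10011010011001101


Decoding step by step:
Bits 100 -> H
Bits 110 -> E
Bits 100 -> H
Bits 110 -> E
Bits 01 -> G
Bits 101 -> B


Decoded message: HEHEGB


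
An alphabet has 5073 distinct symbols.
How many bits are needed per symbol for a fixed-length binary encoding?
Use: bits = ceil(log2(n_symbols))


log2(5073) = 12.3086
Bracket: 2^12 = 4096 < 5073 <= 2^13 = 8192
So ceil(log2(5073)) = 13

bits = ceil(log2(5073)) = ceil(12.3086) = 13 bits


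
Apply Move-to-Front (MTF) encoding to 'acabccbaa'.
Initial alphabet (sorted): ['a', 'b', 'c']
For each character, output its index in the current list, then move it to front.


MTF encoding:
'a': index 0 in ['a', 'b', 'c'] -> ['a', 'b', 'c']
'c': index 2 in ['a', 'b', 'c'] -> ['c', 'a', 'b']
'a': index 1 in ['c', 'a', 'b'] -> ['a', 'c', 'b']
'b': index 2 in ['a', 'c', 'b'] -> ['b', 'a', 'c']
'c': index 2 in ['b', 'a', 'c'] -> ['c', 'b', 'a']
'c': index 0 in ['c', 'b', 'a'] -> ['c', 'b', 'a']
'b': index 1 in ['c', 'b', 'a'] -> ['b', 'c', 'a']
'a': index 2 in ['b', 'c', 'a'] -> ['a', 'b', 'c']
'a': index 0 in ['a', 'b', 'c'] -> ['a', 'b', 'c']


Output: [0, 2, 1, 2, 2, 0, 1, 2, 0]


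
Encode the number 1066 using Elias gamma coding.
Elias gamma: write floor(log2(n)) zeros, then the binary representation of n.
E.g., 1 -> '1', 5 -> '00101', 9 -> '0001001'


num_bits = floor(log2(1066)) + 1 = 11
leading_zeros = num_bits - 1 = 10
binary(1066) = 10000101010

Elias gamma(1066) = '0000000000' + '10000101010' = 000000000010000101010 (21 bits)


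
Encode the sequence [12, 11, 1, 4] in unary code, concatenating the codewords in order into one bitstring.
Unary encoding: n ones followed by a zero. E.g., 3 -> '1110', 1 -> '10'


Encode each number as n ones followed by a terminating 0:
  12 -> 1111111111110 (13 bits)
  11 -> 111111111110 (12 bits)
  1 -> 10 (2 bits)
  4 -> 11110 (5 bits)
Total length = 13 + 12 + 2 + 5 = 32 bits.

Unary([12, 11, 1, 4]) = 11111111111101111111111101011110 (32 bits)


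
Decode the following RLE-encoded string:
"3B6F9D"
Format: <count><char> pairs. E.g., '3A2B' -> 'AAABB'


Expanding each <count><char> pair:
  3B -> 'BBB'
  6F -> 'FFFFFF'
  9D -> 'DDDDDDDDD'

Decoded = BBBFFFFFFDDDDDDDDD


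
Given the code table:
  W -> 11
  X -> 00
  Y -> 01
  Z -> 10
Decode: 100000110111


Decoding:
10 -> Z
00 -> X
00 -> X
11 -> W
01 -> Y
11 -> W


Result: ZXXWYW


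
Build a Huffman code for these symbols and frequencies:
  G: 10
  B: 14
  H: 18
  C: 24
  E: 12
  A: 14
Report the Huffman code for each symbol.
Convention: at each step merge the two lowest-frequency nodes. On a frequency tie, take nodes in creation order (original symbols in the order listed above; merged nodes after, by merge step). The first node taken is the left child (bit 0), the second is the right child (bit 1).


Huffman tree construction:
Step 1: Merge G(10) + E(12) = 22
Step 2: Merge B(14) + A(14) = 28
Step 3: Merge H(18) + (G+E)(22) = 40
Step 4: Merge C(24) + (B+A)(28) = 52
Step 5: Merge (H+(G+E))(40) + (C+(B+A))(52) = 92
Read each symbol's code off the tree from the root (left child = 0, right child = 1).

Codes:
  G: 010 (length 3)
  B: 110 (length 3)
  H: 00 (length 2)
  C: 10 (length 2)
  E: 011 (length 3)
  A: 111 (length 3)
Average code length: 234/92 = 2.5435 bits/symbol


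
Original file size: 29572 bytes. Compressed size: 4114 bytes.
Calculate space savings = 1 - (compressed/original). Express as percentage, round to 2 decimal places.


ratio = compressed/original = 4114/29572 = 0.139118
savings = 1 - ratio = 1 - 0.139118 = 0.860882
as a percentage: 0.860882 * 100 = 86.09%

Space savings = 1 - 4114/29572 = 86.09%


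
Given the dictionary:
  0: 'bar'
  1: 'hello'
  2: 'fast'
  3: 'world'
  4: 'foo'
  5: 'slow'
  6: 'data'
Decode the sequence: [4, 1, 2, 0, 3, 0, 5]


Look up each index in the dictionary:
  4 -> 'foo'
  1 -> 'hello'
  2 -> 'fast'
  0 -> 'bar'
  3 -> 'world'
  0 -> 'bar'
  5 -> 'slow'

Decoded: "foo hello fast bar world bar slow"


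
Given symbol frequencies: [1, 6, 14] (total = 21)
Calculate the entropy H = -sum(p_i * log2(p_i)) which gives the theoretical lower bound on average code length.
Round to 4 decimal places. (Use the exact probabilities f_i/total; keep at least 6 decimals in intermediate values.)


Per-symbol terms -p_i * log2(p_i) with p_i = f_i/21:
  p = 1/21 = 0.047619: log2(p) = -4.392317, -p*log2(p) = 0.209158
  p = 6/21 = 0.285714: log2(p) = -1.807355, -p*log2(p) = 0.516387
  p = 14/21 = 0.666667: log2(p) = -0.584963, -p*log2(p) = 0.389975
H = 0.209158 + 0.516387 + 0.389975 = 1.115520

H = 1.1155 bits/symbol


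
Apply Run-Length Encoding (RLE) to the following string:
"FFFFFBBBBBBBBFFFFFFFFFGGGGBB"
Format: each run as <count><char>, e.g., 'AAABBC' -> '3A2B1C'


Scanning runs left to right:
  i=0: run of 'F' x 5 -> '5F'
  i=5: run of 'B' x 8 -> '8B'
  i=13: run of 'F' x 9 -> '9F'
  i=22: run of 'G' x 4 -> '4G'
  i=26: run of 'B' x 2 -> '2B'

RLE = 5F8B9F4G2B


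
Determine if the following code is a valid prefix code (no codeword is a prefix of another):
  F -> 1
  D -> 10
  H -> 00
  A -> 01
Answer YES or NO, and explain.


Checking each pair (does one codeword prefix another?):
  F='1' vs D='10': prefix -- VIOLATION

NO -- this is NOT a valid prefix code. F (1) is a prefix of D (10).


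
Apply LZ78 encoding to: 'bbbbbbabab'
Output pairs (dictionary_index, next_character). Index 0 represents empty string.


LZ78 encoding steps:
Dictionary: {0: ''}
Step 1: w='' (idx 0), next='b' -> output (0, 'b'), add 'b' as idx 1
Step 2: w='b' (idx 1), next='b' -> output (1, 'b'), add 'bb' as idx 2
Step 3: w='bb' (idx 2), next='b' -> output (2, 'b'), add 'bbb' as idx 3
Step 4: w='' (idx 0), next='a' -> output (0, 'a'), add 'a' as idx 4
Step 5: w='b' (idx 1), next='a' -> output (1, 'a'), add 'ba' as idx 5
Step 6: w='b' (idx 1), end of input -> output (1, '')


Encoded: [(0, 'b'), (1, 'b'), (2, 'b'), (0, 'a'), (1, 'a'), (1, '')]


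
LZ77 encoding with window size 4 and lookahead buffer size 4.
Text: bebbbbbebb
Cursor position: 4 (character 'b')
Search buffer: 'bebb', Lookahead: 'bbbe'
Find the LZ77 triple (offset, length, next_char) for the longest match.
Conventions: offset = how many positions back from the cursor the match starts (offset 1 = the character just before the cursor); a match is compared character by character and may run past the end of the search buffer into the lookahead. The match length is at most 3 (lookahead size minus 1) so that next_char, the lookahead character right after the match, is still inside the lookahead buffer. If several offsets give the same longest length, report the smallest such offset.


Try each offset into the search buffer:
  offset=1 (pos 3, char 'b'): match length 3
  offset=2 (pos 2, char 'b'): match length 3
  offset=3 (pos 1, char 'e'): match length 0
  offset=4 (pos 0, char 'b'): match length 1
Longest match has length 3, found at offsets 1, 2; take the smallest, offset 1.
next_char = character at position 4 + 3 = 7 -> 'e'

Best match: offset=1, length=3 (matching 'bbb' starting at position 3)
LZ77 triple: (1, 3, 'e')


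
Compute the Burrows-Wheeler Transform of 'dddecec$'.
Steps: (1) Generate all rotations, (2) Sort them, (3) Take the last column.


Rotations (sorted):
  0: $dddecec -> last char: c
  1: c$dddece -> last char: e
  2: cec$ddde -> last char: e
  3: dddecec$ -> last char: $
  4: ddecec$d -> last char: d
  5: decec$dd -> last char: d
  6: ec$dddec -> last char: c
  7: ecec$ddd -> last char: d


BWT = cee$ddcd


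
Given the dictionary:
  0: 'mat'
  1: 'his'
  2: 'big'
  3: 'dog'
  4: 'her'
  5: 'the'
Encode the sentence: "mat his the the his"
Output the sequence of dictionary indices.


Look up each word in the dictionary:
  'mat' -> 0
  'his' -> 1
  'the' -> 5
  'the' -> 5
  'his' -> 1

Encoded: [0, 1, 5, 5, 1]


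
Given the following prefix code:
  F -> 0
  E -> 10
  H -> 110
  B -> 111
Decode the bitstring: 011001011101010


Decoding step by step:
Bits 0 -> F
Bits 110 -> H
Bits 0 -> F
Bits 10 -> E
Bits 111 -> B
Bits 0 -> F
Bits 10 -> E
Bits 10 -> E


Decoded message: FHFEBFEE


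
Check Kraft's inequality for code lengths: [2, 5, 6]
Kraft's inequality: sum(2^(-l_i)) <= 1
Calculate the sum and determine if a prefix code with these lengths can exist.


Sum = 2^(-2) + 2^(-5) + 2^(-6)
    = 0.25 + 0.03125 + 0.015625
    = 19/64 = 0.296875
Since 0.296875 <= 1, Kraft's inequality IS satisfied.
A prefix code with these lengths CAN exist.

Kraft sum = 0.296875. Satisfied.


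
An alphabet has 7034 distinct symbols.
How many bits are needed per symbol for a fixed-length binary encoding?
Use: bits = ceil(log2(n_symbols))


log2(7034) = 12.7801
Bracket: 2^12 = 4096 < 7034 <= 2^13 = 8192
So ceil(log2(7034)) = 13

bits = ceil(log2(7034)) = ceil(12.7801) = 13 bits


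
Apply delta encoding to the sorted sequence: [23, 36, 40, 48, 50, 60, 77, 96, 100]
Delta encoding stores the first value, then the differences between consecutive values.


First value: 23
Deltas:
  36 - 23 = 13
  40 - 36 = 4
  48 - 40 = 8
  50 - 48 = 2
  60 - 50 = 10
  77 - 60 = 17
  96 - 77 = 19
  100 - 96 = 4


Delta encoded: [23, 13, 4, 8, 2, 10, 17, 19, 4]


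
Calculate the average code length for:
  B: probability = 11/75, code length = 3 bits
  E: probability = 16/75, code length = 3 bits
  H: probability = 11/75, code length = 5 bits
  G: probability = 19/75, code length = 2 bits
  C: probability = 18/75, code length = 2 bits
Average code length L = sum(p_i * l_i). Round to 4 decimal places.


Weighted contributions p_i * l_i:
  B: (11/75) * 3 = 33/75
  E: (16/75) * 3 = 48/75
  H: (11/75) * 5 = 55/75
  G: (19/75) * 2 = 38/75
  C: (18/75) * 2 = 36/75
Sum = (33 + 48 + 55 + 38 + 36)/75 = 210/75

L = 210/75 = 2.8000 bits/symbol


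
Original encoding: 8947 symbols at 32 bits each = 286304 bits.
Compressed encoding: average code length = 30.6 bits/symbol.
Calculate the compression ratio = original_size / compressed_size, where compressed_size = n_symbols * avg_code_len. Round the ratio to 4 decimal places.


original_size = n_symbols * orig_bits = 8947 * 32 = 286304 bits
compressed_size = n_symbols * avg_code_len = 8947 * 30.6 = 273778.2 bits
ratio = original_size / compressed_size = 286304 / 273778.2 = 1.0458

Compression ratio = 1.0458


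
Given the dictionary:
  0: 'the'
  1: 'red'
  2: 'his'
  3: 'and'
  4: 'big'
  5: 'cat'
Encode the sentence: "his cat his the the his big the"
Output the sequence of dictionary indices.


Look up each word in the dictionary:
  'his' -> 2
  'cat' -> 5
  'his' -> 2
  'the' -> 0
  'the' -> 0
  'his' -> 2
  'big' -> 4
  'the' -> 0

Encoded: [2, 5, 2, 0, 0, 2, 4, 0]


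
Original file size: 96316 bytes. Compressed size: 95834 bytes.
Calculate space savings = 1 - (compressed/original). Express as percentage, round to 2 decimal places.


ratio = compressed/original = 95834/96316 = 0.994996
savings = 1 - ratio = 1 - 0.994996 = 0.005004
as a percentage: 0.005004 * 100 = 0.5%

Space savings = 1 - 95834/96316 = 0.5%
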